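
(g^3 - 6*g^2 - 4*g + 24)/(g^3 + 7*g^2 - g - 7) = (g^3 - 6*g^2 - 4*g + 24)/(g^3 + 7*g^2 - g - 7)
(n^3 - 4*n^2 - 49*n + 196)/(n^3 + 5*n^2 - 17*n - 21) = (n^2 - 11*n + 28)/(n^2 - 2*n - 3)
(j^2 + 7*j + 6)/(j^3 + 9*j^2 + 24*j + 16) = (j + 6)/(j^2 + 8*j + 16)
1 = 1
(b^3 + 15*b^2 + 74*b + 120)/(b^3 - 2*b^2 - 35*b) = (b^2 + 10*b + 24)/(b*(b - 7))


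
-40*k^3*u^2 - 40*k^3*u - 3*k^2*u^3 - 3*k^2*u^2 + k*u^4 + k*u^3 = u*(-8*k + u)*(5*k + u)*(k*u + k)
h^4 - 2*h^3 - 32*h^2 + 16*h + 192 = (h - 6)*(h + 4)*(h - 2*sqrt(2))*(h + 2*sqrt(2))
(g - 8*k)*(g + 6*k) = g^2 - 2*g*k - 48*k^2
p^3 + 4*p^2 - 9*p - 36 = (p - 3)*(p + 3)*(p + 4)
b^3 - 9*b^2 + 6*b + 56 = (b - 7)*(b - 4)*(b + 2)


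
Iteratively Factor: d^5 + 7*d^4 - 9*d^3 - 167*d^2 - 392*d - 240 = (d + 3)*(d^4 + 4*d^3 - 21*d^2 - 104*d - 80) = (d + 3)*(d + 4)*(d^3 - 21*d - 20) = (d + 1)*(d + 3)*(d + 4)*(d^2 - d - 20) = (d + 1)*(d + 3)*(d + 4)^2*(d - 5)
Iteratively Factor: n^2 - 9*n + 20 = (n - 5)*(n - 4)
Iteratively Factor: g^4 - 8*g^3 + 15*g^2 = (g - 3)*(g^3 - 5*g^2) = g*(g - 3)*(g^2 - 5*g) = g*(g - 5)*(g - 3)*(g)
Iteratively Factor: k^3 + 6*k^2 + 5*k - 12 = (k - 1)*(k^2 + 7*k + 12) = (k - 1)*(k + 4)*(k + 3)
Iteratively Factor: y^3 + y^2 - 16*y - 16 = (y + 4)*(y^2 - 3*y - 4) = (y - 4)*(y + 4)*(y + 1)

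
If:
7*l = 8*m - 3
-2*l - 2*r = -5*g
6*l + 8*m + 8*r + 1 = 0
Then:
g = 2*r/13 - 8/65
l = -8*r/13 - 4/13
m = 11/104 - 7*r/13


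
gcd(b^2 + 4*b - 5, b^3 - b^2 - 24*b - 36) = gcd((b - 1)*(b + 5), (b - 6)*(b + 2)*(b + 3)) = 1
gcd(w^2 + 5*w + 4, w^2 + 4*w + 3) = w + 1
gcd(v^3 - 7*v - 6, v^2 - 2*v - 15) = 1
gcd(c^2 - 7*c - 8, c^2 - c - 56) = c - 8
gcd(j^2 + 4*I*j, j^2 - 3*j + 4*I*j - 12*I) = j + 4*I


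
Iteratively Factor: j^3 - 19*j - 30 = (j + 3)*(j^2 - 3*j - 10) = (j + 2)*(j + 3)*(j - 5)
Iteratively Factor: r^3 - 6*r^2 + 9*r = (r)*(r^2 - 6*r + 9) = r*(r - 3)*(r - 3)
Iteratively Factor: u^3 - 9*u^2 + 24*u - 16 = (u - 4)*(u^2 - 5*u + 4) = (u - 4)^2*(u - 1)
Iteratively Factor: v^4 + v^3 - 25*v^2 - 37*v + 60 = (v + 4)*(v^3 - 3*v^2 - 13*v + 15) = (v + 3)*(v + 4)*(v^2 - 6*v + 5) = (v - 5)*(v + 3)*(v + 4)*(v - 1)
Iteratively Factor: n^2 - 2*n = (n - 2)*(n)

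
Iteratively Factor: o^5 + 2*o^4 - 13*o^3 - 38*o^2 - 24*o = (o + 1)*(o^4 + o^3 - 14*o^2 - 24*o) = (o + 1)*(o + 3)*(o^3 - 2*o^2 - 8*o) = (o - 4)*(o + 1)*(o + 3)*(o^2 + 2*o) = o*(o - 4)*(o + 1)*(o + 3)*(o + 2)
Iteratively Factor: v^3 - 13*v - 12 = (v - 4)*(v^2 + 4*v + 3) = (v - 4)*(v + 1)*(v + 3)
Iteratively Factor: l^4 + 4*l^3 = (l)*(l^3 + 4*l^2) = l^2*(l^2 + 4*l) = l^3*(l + 4)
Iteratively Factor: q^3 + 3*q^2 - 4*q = (q)*(q^2 + 3*q - 4) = q*(q + 4)*(q - 1)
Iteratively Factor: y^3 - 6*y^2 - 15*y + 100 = (y - 5)*(y^2 - y - 20) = (y - 5)^2*(y + 4)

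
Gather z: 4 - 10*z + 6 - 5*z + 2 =12 - 15*z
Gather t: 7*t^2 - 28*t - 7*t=7*t^2 - 35*t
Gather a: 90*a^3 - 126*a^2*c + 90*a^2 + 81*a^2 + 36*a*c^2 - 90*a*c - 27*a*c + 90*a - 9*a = 90*a^3 + a^2*(171 - 126*c) + a*(36*c^2 - 117*c + 81)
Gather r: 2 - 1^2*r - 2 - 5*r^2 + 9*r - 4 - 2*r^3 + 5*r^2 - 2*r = -2*r^3 + 6*r - 4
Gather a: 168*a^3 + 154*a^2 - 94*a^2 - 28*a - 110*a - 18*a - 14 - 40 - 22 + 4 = 168*a^3 + 60*a^2 - 156*a - 72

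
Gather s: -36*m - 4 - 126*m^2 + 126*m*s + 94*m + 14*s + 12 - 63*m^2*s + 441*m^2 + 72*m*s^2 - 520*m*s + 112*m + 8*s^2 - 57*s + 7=315*m^2 + 170*m + s^2*(72*m + 8) + s*(-63*m^2 - 394*m - 43) + 15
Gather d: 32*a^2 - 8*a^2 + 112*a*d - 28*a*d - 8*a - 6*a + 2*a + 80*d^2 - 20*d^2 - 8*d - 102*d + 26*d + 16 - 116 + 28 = 24*a^2 - 12*a + 60*d^2 + d*(84*a - 84) - 72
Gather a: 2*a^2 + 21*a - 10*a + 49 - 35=2*a^2 + 11*a + 14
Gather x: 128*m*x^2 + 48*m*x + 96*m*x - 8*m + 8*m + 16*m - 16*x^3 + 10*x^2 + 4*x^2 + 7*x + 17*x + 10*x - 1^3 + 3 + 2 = 16*m - 16*x^3 + x^2*(128*m + 14) + x*(144*m + 34) + 4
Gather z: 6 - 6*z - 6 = -6*z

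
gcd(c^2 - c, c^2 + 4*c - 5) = c - 1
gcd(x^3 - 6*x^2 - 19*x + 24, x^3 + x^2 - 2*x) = x - 1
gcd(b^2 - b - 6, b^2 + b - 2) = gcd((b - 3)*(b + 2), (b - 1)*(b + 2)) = b + 2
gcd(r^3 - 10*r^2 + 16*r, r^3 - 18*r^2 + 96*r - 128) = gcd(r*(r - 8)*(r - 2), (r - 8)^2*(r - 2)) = r^2 - 10*r + 16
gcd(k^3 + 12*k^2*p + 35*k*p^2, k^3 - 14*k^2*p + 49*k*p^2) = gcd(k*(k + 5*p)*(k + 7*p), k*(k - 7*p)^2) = k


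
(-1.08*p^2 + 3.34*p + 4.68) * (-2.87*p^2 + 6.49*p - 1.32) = 3.0996*p^4 - 16.595*p^3 + 9.6706*p^2 + 25.9644*p - 6.1776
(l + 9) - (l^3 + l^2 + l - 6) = -l^3 - l^2 + 15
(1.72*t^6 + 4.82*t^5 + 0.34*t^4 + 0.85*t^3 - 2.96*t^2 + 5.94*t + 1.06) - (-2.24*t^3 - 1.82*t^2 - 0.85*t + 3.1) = 1.72*t^6 + 4.82*t^5 + 0.34*t^4 + 3.09*t^3 - 1.14*t^2 + 6.79*t - 2.04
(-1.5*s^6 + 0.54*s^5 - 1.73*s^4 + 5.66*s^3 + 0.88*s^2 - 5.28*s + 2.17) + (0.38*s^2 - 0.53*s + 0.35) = -1.5*s^6 + 0.54*s^5 - 1.73*s^4 + 5.66*s^3 + 1.26*s^2 - 5.81*s + 2.52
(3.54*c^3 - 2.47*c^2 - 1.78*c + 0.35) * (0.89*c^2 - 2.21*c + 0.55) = 3.1506*c^5 - 10.0217*c^4 + 5.8215*c^3 + 2.8868*c^2 - 1.7525*c + 0.1925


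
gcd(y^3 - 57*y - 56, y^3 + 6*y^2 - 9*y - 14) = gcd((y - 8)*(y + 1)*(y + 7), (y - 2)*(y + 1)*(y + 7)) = y^2 + 8*y + 7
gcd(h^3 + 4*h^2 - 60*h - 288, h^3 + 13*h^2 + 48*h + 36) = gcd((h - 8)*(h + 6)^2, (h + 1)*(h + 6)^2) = h^2 + 12*h + 36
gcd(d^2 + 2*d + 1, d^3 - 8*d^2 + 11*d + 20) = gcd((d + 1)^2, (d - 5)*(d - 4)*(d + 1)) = d + 1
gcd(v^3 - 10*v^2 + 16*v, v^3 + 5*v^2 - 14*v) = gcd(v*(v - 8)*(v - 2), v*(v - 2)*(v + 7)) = v^2 - 2*v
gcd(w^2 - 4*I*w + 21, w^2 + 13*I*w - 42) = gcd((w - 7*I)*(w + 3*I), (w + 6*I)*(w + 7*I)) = 1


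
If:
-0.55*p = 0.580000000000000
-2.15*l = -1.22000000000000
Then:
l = 0.57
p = -1.05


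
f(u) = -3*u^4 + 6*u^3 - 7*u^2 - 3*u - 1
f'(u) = -12*u^3 + 18*u^2 - 14*u - 3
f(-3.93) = -1177.15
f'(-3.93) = 1058.41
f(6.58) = -4238.21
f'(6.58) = -2734.47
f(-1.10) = -18.55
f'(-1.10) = 50.15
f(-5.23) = -3279.66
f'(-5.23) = 2279.24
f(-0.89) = -9.99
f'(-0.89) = 32.18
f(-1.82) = -87.81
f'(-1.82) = 154.45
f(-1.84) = -90.94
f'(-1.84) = 158.45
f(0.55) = -4.04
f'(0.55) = -7.25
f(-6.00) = -5419.00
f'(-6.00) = 3321.00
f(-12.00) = -73549.00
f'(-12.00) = 23493.00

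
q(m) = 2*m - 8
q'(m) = 2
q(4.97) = 1.94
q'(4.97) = 2.00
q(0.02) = -7.96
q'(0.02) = 2.00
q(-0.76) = -9.52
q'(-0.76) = 2.00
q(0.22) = -7.56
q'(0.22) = 2.00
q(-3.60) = -15.20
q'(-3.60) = 2.00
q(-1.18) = -10.36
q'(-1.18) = 2.00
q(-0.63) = -9.26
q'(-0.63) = 2.00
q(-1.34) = -10.68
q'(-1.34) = 2.00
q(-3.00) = -14.00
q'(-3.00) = 2.00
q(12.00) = 16.00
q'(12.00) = 2.00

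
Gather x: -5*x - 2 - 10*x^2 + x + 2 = -10*x^2 - 4*x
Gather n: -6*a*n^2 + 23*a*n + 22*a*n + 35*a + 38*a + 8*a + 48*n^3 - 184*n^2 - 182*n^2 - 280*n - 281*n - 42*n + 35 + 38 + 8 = 81*a + 48*n^3 + n^2*(-6*a - 366) + n*(45*a - 603) + 81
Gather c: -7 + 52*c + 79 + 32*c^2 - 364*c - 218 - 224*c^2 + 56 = -192*c^2 - 312*c - 90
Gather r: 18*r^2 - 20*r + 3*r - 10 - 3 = 18*r^2 - 17*r - 13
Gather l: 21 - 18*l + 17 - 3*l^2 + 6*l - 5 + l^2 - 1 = -2*l^2 - 12*l + 32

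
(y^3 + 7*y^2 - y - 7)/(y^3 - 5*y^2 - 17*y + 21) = (y^2 + 8*y + 7)/(y^2 - 4*y - 21)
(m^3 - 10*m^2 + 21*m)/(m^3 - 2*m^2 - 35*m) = (m - 3)/(m + 5)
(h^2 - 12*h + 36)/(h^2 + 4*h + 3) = (h^2 - 12*h + 36)/(h^2 + 4*h + 3)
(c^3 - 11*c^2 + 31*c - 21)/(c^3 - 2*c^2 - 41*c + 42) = (c - 3)/(c + 6)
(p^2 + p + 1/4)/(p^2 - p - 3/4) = (2*p + 1)/(2*p - 3)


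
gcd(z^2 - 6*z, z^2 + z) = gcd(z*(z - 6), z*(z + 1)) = z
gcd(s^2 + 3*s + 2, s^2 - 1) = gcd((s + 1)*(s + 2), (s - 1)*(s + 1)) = s + 1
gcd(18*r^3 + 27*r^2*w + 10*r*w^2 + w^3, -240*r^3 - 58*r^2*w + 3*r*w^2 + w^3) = 6*r + w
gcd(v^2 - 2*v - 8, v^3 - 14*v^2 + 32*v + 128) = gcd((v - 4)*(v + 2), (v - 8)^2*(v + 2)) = v + 2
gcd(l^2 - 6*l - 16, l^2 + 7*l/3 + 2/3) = l + 2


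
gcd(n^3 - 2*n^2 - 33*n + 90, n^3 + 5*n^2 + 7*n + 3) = 1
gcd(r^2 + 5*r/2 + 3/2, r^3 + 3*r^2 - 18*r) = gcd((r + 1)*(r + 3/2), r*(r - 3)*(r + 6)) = 1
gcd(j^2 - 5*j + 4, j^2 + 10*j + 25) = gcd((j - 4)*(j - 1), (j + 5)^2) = 1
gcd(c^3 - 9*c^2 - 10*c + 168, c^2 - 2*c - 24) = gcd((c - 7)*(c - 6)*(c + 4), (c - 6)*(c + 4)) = c^2 - 2*c - 24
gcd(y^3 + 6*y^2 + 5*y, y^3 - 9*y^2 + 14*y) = y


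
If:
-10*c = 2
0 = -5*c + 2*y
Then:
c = -1/5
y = -1/2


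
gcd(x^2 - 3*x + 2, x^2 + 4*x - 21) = 1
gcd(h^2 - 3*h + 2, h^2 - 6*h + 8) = h - 2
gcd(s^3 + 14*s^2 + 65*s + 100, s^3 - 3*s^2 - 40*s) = s + 5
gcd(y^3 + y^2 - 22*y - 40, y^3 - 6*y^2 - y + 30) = y^2 - 3*y - 10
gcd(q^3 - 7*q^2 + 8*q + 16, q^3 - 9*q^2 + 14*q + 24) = q^2 - 3*q - 4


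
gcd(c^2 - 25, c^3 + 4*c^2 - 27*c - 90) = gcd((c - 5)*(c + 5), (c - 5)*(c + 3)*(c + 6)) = c - 5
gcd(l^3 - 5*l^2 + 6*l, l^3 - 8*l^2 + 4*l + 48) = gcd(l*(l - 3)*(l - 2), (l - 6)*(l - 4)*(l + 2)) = 1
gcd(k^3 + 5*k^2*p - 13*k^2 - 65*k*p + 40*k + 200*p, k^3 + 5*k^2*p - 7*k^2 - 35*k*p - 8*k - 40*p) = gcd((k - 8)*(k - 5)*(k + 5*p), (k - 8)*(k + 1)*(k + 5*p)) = k^2 + 5*k*p - 8*k - 40*p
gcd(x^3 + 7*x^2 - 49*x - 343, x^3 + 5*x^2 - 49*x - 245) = x^2 - 49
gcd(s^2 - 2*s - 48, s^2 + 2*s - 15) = 1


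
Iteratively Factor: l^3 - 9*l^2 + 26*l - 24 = (l - 2)*(l^2 - 7*l + 12) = (l - 4)*(l - 2)*(l - 3)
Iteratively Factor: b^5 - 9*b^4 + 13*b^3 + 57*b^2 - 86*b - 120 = (b + 1)*(b^4 - 10*b^3 + 23*b^2 + 34*b - 120) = (b - 4)*(b + 1)*(b^3 - 6*b^2 - b + 30) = (b - 5)*(b - 4)*(b + 1)*(b^2 - b - 6) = (b - 5)*(b - 4)*(b + 1)*(b + 2)*(b - 3)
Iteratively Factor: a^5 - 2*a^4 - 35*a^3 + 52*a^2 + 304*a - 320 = (a + 4)*(a^4 - 6*a^3 - 11*a^2 + 96*a - 80) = (a + 4)^2*(a^3 - 10*a^2 + 29*a - 20) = (a - 1)*(a + 4)^2*(a^2 - 9*a + 20) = (a - 5)*(a - 1)*(a + 4)^2*(a - 4)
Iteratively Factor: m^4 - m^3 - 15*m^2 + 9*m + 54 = (m + 3)*(m^3 - 4*m^2 - 3*m + 18) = (m - 3)*(m + 3)*(m^2 - m - 6) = (m - 3)*(m + 2)*(m + 3)*(m - 3)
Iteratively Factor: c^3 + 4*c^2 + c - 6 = (c - 1)*(c^2 + 5*c + 6) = (c - 1)*(c + 3)*(c + 2)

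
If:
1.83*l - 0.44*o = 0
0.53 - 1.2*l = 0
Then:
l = 0.44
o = 1.84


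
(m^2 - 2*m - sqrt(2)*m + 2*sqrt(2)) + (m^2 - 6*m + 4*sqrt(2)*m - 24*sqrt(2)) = 2*m^2 - 8*m + 3*sqrt(2)*m - 22*sqrt(2)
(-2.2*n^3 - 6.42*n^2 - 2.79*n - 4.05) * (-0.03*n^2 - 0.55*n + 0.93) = 0.066*n^5 + 1.4026*n^4 + 1.5687*n^3 - 4.3146*n^2 - 0.3672*n - 3.7665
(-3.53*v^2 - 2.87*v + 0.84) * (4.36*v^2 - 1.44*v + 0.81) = -15.3908*v^4 - 7.43*v^3 + 4.9359*v^2 - 3.5343*v + 0.6804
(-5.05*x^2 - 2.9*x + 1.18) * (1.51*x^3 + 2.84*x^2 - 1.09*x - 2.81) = -7.6255*x^5 - 18.721*x^4 - 0.949699999999999*x^3 + 20.7027*x^2 + 6.8628*x - 3.3158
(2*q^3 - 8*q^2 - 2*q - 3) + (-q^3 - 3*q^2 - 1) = q^3 - 11*q^2 - 2*q - 4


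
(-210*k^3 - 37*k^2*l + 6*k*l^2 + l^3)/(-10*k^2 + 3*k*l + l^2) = (42*k^2 - k*l - l^2)/(2*k - l)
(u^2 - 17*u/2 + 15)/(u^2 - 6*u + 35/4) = 2*(u - 6)/(2*u - 7)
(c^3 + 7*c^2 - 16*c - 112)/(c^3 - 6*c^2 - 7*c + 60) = (c^2 + 11*c + 28)/(c^2 - 2*c - 15)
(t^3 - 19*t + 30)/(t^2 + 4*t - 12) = (t^2 + 2*t - 15)/(t + 6)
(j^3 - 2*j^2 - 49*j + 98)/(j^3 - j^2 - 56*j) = (j^2 - 9*j + 14)/(j*(j - 8))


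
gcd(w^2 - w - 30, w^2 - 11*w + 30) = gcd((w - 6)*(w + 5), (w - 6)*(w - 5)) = w - 6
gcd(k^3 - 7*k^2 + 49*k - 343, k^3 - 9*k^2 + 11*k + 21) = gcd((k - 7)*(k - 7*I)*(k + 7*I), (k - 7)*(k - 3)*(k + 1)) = k - 7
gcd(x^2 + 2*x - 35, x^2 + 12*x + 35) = x + 7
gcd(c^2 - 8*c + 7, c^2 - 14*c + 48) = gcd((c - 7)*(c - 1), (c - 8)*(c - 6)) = 1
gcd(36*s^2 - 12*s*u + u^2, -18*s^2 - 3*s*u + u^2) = 6*s - u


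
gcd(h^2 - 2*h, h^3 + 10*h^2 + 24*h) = h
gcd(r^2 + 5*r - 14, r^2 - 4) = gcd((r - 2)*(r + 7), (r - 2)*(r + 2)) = r - 2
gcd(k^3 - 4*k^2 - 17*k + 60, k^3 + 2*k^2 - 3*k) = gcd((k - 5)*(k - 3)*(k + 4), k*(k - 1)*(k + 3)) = 1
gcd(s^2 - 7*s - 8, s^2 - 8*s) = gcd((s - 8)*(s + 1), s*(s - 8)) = s - 8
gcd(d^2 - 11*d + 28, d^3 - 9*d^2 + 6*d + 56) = d^2 - 11*d + 28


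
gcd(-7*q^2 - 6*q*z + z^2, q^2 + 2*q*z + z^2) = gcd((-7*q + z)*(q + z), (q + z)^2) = q + z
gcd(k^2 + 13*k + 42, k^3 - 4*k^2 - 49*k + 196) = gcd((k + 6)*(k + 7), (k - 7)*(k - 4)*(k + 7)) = k + 7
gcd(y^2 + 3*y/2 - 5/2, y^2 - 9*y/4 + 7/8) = 1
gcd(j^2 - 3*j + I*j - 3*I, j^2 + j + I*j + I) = j + I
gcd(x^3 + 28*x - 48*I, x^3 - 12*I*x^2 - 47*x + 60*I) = x - 4*I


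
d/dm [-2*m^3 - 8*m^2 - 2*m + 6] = -6*m^2 - 16*m - 2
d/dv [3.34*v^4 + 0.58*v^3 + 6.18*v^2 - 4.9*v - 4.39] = 13.36*v^3 + 1.74*v^2 + 12.36*v - 4.9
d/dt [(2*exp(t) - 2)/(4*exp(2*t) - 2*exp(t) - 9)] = (-8*exp(2*t) + 16*exp(t) - 22)*exp(t)/(16*exp(4*t) - 16*exp(3*t) - 68*exp(2*t) + 36*exp(t) + 81)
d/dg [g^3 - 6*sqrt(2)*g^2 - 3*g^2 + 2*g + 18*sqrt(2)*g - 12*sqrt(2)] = 3*g^2 - 12*sqrt(2)*g - 6*g + 2 + 18*sqrt(2)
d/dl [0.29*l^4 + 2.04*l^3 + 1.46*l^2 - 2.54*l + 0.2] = 1.16*l^3 + 6.12*l^2 + 2.92*l - 2.54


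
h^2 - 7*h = h*(h - 7)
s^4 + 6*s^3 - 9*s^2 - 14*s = s*(s - 2)*(s + 1)*(s + 7)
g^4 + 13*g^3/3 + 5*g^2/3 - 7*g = g*(g - 1)*(g + 7/3)*(g + 3)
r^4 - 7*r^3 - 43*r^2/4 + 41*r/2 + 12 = (r - 8)*(r - 3/2)*(r + 1/2)*(r + 2)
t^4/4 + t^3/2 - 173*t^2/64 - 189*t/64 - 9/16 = (t/4 + 1)*(t - 3)*(t + 1/4)*(t + 3/4)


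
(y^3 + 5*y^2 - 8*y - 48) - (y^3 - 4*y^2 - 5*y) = 9*y^2 - 3*y - 48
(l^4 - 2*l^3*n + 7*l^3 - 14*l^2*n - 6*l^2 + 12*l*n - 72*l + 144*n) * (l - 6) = l^5 - 2*l^4*n + l^4 - 2*l^3*n - 48*l^3 + 96*l^2*n - 36*l^2 + 72*l*n + 432*l - 864*n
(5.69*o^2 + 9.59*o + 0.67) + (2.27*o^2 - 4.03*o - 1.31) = 7.96*o^2 + 5.56*o - 0.64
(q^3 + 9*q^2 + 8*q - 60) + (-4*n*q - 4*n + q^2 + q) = -4*n*q - 4*n + q^3 + 10*q^2 + 9*q - 60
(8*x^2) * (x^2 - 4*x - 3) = 8*x^4 - 32*x^3 - 24*x^2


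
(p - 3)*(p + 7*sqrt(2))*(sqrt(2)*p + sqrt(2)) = sqrt(2)*p^3 - 2*sqrt(2)*p^2 + 14*p^2 - 28*p - 3*sqrt(2)*p - 42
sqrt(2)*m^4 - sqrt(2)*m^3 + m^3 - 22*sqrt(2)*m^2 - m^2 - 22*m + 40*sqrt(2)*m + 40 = (m - 4)*(m - 2)*(m + 5)*(sqrt(2)*m + 1)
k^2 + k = k*(k + 1)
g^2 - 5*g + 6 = (g - 3)*(g - 2)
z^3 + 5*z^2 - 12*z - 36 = (z - 3)*(z + 2)*(z + 6)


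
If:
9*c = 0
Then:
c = 0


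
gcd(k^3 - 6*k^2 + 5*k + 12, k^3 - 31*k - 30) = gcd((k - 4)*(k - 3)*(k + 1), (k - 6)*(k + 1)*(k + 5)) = k + 1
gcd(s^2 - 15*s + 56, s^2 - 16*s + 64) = s - 8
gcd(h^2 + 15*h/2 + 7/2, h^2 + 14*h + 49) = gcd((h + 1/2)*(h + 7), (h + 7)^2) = h + 7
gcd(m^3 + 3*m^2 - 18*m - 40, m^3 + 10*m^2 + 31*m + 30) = m^2 + 7*m + 10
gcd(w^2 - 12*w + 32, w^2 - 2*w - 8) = w - 4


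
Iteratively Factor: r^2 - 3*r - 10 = (r + 2)*(r - 5)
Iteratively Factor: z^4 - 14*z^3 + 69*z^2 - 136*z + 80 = (z - 4)*(z^3 - 10*z^2 + 29*z - 20) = (z - 4)^2*(z^2 - 6*z + 5) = (z - 4)^2*(z - 1)*(z - 5)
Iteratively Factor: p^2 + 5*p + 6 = (p + 2)*(p + 3)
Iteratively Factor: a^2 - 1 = (a - 1)*(a + 1)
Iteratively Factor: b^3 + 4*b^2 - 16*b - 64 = (b - 4)*(b^2 + 8*b + 16) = (b - 4)*(b + 4)*(b + 4)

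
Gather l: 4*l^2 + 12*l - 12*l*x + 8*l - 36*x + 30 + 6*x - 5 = 4*l^2 + l*(20 - 12*x) - 30*x + 25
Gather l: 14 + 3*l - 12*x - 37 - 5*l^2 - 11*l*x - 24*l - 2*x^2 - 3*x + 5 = -5*l^2 + l*(-11*x - 21) - 2*x^2 - 15*x - 18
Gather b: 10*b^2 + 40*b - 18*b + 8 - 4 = 10*b^2 + 22*b + 4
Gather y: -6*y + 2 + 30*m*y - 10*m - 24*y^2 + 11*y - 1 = -10*m - 24*y^2 + y*(30*m + 5) + 1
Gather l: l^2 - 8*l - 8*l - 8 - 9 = l^2 - 16*l - 17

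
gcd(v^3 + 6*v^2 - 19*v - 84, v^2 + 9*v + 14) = v + 7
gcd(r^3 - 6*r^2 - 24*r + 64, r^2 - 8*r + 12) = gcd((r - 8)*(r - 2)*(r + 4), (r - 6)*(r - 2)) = r - 2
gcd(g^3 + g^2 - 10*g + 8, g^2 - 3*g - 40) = 1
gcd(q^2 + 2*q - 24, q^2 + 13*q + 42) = q + 6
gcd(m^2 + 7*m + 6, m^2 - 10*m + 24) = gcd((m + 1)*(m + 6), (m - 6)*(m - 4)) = 1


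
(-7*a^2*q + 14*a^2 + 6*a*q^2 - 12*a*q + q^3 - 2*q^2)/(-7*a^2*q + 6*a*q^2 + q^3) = (q - 2)/q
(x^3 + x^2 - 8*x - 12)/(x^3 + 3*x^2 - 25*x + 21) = (x^2 + 4*x + 4)/(x^2 + 6*x - 7)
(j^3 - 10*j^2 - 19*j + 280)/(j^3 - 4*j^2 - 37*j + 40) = (j - 7)/(j - 1)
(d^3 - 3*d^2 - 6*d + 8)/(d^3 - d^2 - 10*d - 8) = (d - 1)/(d + 1)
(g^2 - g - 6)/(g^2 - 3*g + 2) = (g^2 - g - 6)/(g^2 - 3*g + 2)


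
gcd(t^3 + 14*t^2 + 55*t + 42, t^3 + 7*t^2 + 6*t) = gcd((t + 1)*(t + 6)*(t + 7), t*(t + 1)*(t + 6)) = t^2 + 7*t + 6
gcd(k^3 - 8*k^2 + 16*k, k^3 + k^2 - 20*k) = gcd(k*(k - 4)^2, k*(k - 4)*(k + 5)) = k^2 - 4*k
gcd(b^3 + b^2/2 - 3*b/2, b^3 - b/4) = b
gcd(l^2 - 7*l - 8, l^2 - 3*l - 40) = l - 8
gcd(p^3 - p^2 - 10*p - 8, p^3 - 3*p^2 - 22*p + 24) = 1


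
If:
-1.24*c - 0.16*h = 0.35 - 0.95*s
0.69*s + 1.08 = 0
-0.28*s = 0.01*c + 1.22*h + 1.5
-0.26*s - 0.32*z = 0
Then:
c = -1.37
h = -0.86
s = -1.57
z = 1.27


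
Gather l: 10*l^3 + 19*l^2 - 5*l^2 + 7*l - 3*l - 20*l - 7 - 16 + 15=10*l^3 + 14*l^2 - 16*l - 8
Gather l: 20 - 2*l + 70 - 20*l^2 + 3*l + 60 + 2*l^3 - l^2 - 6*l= 2*l^3 - 21*l^2 - 5*l + 150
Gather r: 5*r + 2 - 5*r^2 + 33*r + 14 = -5*r^2 + 38*r + 16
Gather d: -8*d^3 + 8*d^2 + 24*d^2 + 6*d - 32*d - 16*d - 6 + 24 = -8*d^3 + 32*d^2 - 42*d + 18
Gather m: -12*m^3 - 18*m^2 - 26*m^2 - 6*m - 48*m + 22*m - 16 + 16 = -12*m^3 - 44*m^2 - 32*m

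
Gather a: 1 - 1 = 0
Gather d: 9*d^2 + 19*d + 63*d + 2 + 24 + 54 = 9*d^2 + 82*d + 80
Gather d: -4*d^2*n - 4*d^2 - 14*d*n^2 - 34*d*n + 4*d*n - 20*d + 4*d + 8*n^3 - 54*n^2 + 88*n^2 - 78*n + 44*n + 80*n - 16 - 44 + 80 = d^2*(-4*n - 4) + d*(-14*n^2 - 30*n - 16) + 8*n^3 + 34*n^2 + 46*n + 20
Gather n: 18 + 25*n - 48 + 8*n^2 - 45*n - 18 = 8*n^2 - 20*n - 48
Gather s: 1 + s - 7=s - 6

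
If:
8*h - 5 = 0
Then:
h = 5/8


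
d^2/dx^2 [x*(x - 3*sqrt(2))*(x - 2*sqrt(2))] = 6*x - 10*sqrt(2)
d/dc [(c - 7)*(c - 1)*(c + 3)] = 3*c^2 - 10*c - 17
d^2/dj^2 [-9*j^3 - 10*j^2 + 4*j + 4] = -54*j - 20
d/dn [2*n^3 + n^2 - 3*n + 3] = 6*n^2 + 2*n - 3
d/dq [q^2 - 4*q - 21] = 2*q - 4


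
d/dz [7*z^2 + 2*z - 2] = 14*z + 2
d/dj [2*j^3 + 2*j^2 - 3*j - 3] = 6*j^2 + 4*j - 3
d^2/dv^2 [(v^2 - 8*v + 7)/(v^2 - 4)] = 2*(-8*v^3 + 33*v^2 - 96*v + 44)/(v^6 - 12*v^4 + 48*v^2 - 64)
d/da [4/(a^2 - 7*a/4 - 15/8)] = 64*(7 - 8*a)/(-8*a^2 + 14*a + 15)^2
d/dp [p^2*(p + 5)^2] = 2*p*(p + 5)*(2*p + 5)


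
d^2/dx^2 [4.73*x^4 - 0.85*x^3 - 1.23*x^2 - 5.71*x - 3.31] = 56.76*x^2 - 5.1*x - 2.46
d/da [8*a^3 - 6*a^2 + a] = 24*a^2 - 12*a + 1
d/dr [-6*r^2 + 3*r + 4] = 3 - 12*r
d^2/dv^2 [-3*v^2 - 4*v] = -6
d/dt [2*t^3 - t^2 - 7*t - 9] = 6*t^2 - 2*t - 7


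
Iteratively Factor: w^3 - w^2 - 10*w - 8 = (w + 2)*(w^2 - 3*w - 4) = (w - 4)*(w + 2)*(w + 1)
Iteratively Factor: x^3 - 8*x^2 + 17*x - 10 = (x - 2)*(x^2 - 6*x + 5) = (x - 5)*(x - 2)*(x - 1)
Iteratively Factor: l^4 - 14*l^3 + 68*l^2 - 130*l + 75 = (l - 3)*(l^3 - 11*l^2 + 35*l - 25) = (l - 5)*(l - 3)*(l^2 - 6*l + 5) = (l - 5)*(l - 3)*(l - 1)*(l - 5)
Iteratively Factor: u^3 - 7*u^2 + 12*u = (u)*(u^2 - 7*u + 12) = u*(u - 3)*(u - 4)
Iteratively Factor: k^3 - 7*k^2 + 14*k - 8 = (k - 2)*(k^2 - 5*k + 4) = (k - 4)*(k - 2)*(k - 1)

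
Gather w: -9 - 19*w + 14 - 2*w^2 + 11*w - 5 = -2*w^2 - 8*w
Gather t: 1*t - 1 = t - 1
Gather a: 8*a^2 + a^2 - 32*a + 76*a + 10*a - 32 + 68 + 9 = 9*a^2 + 54*a + 45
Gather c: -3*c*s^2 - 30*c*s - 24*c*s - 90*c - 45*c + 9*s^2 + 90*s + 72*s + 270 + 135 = c*(-3*s^2 - 54*s - 135) + 9*s^2 + 162*s + 405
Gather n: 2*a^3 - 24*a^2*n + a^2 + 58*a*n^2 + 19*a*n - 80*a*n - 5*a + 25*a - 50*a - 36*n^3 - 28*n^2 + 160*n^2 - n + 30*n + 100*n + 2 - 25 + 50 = 2*a^3 + a^2 - 30*a - 36*n^3 + n^2*(58*a + 132) + n*(-24*a^2 - 61*a + 129) + 27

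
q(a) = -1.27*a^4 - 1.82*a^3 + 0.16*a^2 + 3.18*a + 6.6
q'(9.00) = -4139.52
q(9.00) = -9611.07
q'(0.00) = 3.18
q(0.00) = 6.60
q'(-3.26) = 120.11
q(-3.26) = -82.45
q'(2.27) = -83.65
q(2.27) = -40.37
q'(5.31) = -909.66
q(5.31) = -1254.17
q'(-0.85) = 2.08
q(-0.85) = 4.47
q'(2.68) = -132.96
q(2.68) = -84.28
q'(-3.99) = 237.67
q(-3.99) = -209.81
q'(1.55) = -28.36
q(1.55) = -2.19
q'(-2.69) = 61.69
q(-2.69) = -31.87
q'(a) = -5.08*a^3 - 5.46*a^2 + 0.32*a + 3.18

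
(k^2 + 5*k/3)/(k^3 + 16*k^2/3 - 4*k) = (3*k + 5)/(3*k^2 + 16*k - 12)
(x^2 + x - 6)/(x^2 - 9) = (x - 2)/(x - 3)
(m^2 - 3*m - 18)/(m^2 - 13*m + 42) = (m + 3)/(m - 7)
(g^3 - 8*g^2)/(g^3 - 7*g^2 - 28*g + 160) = g^2/(g^2 + g - 20)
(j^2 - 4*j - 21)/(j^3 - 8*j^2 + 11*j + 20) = (j^2 - 4*j - 21)/(j^3 - 8*j^2 + 11*j + 20)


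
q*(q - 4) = q^2 - 4*q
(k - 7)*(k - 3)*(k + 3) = k^3 - 7*k^2 - 9*k + 63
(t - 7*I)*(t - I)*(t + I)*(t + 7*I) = t^4 + 50*t^2 + 49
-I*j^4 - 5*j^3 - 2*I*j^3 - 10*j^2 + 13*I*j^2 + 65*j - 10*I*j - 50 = (j - 2)*(j + 5)*(j - 5*I)*(-I*j + I)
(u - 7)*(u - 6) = u^2 - 13*u + 42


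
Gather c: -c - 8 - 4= -c - 12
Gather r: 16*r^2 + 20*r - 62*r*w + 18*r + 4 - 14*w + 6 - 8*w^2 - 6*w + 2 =16*r^2 + r*(38 - 62*w) - 8*w^2 - 20*w + 12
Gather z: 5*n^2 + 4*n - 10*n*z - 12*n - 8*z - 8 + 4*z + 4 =5*n^2 - 8*n + z*(-10*n - 4) - 4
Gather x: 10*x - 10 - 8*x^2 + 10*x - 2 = -8*x^2 + 20*x - 12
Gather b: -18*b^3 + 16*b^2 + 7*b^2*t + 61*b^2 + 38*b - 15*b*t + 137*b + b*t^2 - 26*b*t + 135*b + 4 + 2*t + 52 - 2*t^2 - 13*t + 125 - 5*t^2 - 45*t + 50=-18*b^3 + b^2*(7*t + 77) + b*(t^2 - 41*t + 310) - 7*t^2 - 56*t + 231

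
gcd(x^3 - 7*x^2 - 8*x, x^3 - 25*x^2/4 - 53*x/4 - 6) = x^2 - 7*x - 8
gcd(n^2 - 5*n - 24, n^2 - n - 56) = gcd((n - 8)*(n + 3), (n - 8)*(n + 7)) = n - 8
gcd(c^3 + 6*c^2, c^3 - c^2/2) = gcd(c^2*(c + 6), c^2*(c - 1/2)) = c^2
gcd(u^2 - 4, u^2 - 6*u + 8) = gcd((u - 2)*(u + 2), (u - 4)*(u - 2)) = u - 2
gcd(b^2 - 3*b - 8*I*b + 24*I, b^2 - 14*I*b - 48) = b - 8*I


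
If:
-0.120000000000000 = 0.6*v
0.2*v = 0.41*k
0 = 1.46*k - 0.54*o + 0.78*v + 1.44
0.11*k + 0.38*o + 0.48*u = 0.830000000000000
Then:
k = -0.10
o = 2.11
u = 0.08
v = -0.20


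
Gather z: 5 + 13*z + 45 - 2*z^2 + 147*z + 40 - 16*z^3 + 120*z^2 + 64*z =-16*z^3 + 118*z^2 + 224*z + 90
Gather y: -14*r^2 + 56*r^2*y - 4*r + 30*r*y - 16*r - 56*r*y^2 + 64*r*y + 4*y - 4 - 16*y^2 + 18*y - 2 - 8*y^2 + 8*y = -14*r^2 - 20*r + y^2*(-56*r - 24) + y*(56*r^2 + 94*r + 30) - 6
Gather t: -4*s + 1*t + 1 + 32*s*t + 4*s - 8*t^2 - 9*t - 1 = -8*t^2 + t*(32*s - 8)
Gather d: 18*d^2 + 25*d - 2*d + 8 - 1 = 18*d^2 + 23*d + 7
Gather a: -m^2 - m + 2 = -m^2 - m + 2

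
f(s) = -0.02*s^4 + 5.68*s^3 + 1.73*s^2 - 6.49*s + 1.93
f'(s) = -0.08*s^3 + 17.04*s^2 + 3.46*s - 6.49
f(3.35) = 210.63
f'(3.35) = 193.32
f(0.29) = 0.33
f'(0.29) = -4.06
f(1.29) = 8.57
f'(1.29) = 26.16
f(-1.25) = 1.60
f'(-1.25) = 15.97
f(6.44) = 1514.55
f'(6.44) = 701.14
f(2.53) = 87.75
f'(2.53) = 110.04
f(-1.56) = -5.42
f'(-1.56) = 29.88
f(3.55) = 251.63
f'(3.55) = 216.96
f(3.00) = 149.77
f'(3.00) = 155.09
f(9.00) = 4093.15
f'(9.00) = 1346.57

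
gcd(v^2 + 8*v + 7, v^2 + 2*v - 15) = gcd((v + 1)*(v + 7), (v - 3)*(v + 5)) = 1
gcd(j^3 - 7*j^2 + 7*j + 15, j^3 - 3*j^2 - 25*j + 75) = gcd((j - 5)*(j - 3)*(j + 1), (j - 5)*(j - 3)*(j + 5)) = j^2 - 8*j + 15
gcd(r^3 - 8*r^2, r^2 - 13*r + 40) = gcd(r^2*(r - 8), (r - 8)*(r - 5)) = r - 8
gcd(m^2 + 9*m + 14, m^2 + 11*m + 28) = m + 7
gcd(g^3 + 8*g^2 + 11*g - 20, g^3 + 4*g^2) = g + 4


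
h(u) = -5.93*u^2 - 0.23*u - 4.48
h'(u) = -11.86*u - 0.23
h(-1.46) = -16.78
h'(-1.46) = 17.09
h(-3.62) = -81.36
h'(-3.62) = 42.70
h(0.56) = -6.47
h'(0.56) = -6.87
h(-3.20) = -64.47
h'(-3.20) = 37.72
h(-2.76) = -49.02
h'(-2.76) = 32.50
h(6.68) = -270.63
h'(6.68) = -79.45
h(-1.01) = -10.30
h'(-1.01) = 11.75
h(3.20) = -65.94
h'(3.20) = -38.18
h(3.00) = -58.54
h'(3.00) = -35.81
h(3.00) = -58.54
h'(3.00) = -35.81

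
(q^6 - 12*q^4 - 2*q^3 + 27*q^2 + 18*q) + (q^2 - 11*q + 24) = q^6 - 12*q^4 - 2*q^3 + 28*q^2 + 7*q + 24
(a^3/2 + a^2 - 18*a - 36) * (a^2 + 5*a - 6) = a^5/2 + 7*a^4/2 - 16*a^3 - 132*a^2 - 72*a + 216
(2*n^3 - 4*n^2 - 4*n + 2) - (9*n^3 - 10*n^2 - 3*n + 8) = -7*n^3 + 6*n^2 - n - 6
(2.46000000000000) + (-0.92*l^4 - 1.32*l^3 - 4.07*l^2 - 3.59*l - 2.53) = -0.92*l^4 - 1.32*l^3 - 4.07*l^2 - 3.59*l - 0.0699999999999998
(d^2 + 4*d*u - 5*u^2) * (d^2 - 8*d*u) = d^4 - 4*d^3*u - 37*d^2*u^2 + 40*d*u^3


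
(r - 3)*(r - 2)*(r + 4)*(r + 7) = r^4 + 6*r^3 - 21*r^2 - 74*r + 168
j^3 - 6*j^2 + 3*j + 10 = (j - 5)*(j - 2)*(j + 1)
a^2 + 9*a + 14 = (a + 2)*(a + 7)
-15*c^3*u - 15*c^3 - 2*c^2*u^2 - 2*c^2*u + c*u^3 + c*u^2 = (-5*c + u)*(3*c + u)*(c*u + c)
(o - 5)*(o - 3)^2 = o^3 - 11*o^2 + 39*o - 45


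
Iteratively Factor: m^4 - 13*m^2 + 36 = (m + 2)*(m^3 - 2*m^2 - 9*m + 18) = (m - 3)*(m + 2)*(m^2 + m - 6) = (m - 3)*(m - 2)*(m + 2)*(m + 3)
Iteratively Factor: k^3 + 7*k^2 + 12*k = (k + 3)*(k^2 + 4*k) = k*(k + 3)*(k + 4)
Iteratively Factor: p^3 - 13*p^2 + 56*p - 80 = (p - 4)*(p^2 - 9*p + 20) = (p - 4)^2*(p - 5)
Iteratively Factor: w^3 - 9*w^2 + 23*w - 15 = (w - 1)*(w^2 - 8*w + 15) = (w - 3)*(w - 1)*(w - 5)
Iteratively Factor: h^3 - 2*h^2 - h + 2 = (h + 1)*(h^2 - 3*h + 2) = (h - 1)*(h + 1)*(h - 2)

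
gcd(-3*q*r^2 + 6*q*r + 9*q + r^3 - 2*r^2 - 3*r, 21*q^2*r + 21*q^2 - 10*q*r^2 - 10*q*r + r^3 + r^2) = 3*q*r + 3*q - r^2 - r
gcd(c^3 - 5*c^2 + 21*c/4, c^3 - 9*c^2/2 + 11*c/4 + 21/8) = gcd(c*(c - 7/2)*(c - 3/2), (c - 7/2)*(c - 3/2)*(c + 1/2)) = c^2 - 5*c + 21/4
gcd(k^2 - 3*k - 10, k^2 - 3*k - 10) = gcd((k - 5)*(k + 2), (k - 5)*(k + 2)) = k^2 - 3*k - 10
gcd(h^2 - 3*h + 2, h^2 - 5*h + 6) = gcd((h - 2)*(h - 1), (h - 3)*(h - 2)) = h - 2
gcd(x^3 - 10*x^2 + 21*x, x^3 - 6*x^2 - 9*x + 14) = x - 7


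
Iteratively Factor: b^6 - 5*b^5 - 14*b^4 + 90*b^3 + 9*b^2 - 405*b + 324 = (b - 3)*(b^5 - 2*b^4 - 20*b^3 + 30*b^2 + 99*b - 108) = (b - 4)*(b - 3)*(b^4 + 2*b^3 - 12*b^2 - 18*b + 27) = (b - 4)*(b - 3)*(b - 1)*(b^3 + 3*b^2 - 9*b - 27) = (b - 4)*(b - 3)*(b - 1)*(b + 3)*(b^2 - 9) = (b - 4)*(b - 3)*(b - 1)*(b + 3)^2*(b - 3)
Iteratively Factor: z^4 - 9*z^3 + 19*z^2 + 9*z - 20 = (z - 4)*(z^3 - 5*z^2 - z + 5) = (z - 5)*(z - 4)*(z^2 - 1) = (z - 5)*(z - 4)*(z + 1)*(z - 1)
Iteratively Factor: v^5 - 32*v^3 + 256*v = (v)*(v^4 - 32*v^2 + 256) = v*(v - 4)*(v^3 + 4*v^2 - 16*v - 64) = v*(v - 4)*(v + 4)*(v^2 - 16) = v*(v - 4)^2*(v + 4)*(v + 4)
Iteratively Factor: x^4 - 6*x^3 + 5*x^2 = (x - 5)*(x^3 - x^2) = x*(x - 5)*(x^2 - x) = x*(x - 5)*(x - 1)*(x)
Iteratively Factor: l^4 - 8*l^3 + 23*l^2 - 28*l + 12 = (l - 1)*(l^3 - 7*l^2 + 16*l - 12) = (l - 3)*(l - 1)*(l^2 - 4*l + 4) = (l - 3)*(l - 2)*(l - 1)*(l - 2)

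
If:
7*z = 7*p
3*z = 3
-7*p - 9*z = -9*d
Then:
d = 16/9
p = 1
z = 1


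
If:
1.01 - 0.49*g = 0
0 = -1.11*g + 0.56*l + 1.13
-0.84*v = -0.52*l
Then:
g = 2.06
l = 2.07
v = 1.28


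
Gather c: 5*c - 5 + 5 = 5*c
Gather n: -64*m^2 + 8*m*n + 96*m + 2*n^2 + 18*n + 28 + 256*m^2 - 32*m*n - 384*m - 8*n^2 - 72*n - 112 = 192*m^2 - 288*m - 6*n^2 + n*(-24*m - 54) - 84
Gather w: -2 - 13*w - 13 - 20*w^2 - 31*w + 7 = -20*w^2 - 44*w - 8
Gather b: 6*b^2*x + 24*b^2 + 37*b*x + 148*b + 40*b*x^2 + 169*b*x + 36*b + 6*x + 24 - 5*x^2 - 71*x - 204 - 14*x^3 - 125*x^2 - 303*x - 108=b^2*(6*x + 24) + b*(40*x^2 + 206*x + 184) - 14*x^3 - 130*x^2 - 368*x - 288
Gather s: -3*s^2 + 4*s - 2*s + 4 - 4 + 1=-3*s^2 + 2*s + 1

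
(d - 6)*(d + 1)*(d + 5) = d^3 - 31*d - 30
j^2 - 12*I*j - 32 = (j - 8*I)*(j - 4*I)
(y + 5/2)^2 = y^2 + 5*y + 25/4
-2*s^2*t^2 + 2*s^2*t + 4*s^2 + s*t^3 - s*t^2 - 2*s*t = (-2*s + t)*(t - 2)*(s*t + s)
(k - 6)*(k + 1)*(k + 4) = k^3 - k^2 - 26*k - 24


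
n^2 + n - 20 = (n - 4)*(n + 5)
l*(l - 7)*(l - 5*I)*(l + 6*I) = l^4 - 7*l^3 + I*l^3 + 30*l^2 - 7*I*l^2 - 210*l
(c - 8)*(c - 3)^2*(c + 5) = c^4 - 9*c^3 - 13*c^2 + 213*c - 360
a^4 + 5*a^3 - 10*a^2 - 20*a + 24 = (a - 2)*(a - 1)*(a + 2)*(a + 6)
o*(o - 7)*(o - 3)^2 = o^4 - 13*o^3 + 51*o^2 - 63*o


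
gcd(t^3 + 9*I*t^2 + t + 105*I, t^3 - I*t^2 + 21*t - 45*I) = t^2 + 2*I*t + 15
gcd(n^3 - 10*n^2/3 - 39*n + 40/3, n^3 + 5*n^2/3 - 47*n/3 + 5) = n^2 + 14*n/3 - 5/3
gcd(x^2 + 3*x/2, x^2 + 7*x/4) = x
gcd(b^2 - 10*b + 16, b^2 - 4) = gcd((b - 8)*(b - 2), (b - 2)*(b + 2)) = b - 2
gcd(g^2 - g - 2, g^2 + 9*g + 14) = 1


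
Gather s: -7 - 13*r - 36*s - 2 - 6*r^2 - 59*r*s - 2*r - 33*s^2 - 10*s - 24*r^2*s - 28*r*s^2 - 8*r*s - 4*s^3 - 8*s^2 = -6*r^2 - 15*r - 4*s^3 + s^2*(-28*r - 41) + s*(-24*r^2 - 67*r - 46) - 9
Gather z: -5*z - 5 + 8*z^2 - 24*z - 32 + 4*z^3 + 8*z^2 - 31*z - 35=4*z^3 + 16*z^2 - 60*z - 72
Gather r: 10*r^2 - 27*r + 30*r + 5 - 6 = 10*r^2 + 3*r - 1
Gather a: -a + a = 0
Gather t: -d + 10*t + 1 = -d + 10*t + 1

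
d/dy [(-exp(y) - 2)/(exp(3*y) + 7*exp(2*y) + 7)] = ((exp(y) + 2)*(3*exp(y) + 14)*exp(y) - exp(3*y) - 7*exp(2*y) - 7)*exp(y)/(exp(3*y) + 7*exp(2*y) + 7)^2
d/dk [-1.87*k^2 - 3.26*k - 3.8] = -3.74*k - 3.26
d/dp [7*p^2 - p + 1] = 14*p - 1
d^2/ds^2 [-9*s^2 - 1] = -18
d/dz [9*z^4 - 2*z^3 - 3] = z^2*(36*z - 6)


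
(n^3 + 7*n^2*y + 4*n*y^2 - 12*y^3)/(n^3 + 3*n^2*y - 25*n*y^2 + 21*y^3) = (-n^2 - 8*n*y - 12*y^2)/(-n^2 - 4*n*y + 21*y^2)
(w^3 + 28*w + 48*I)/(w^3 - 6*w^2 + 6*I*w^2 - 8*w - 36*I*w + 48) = (w - 6*I)/(w - 6)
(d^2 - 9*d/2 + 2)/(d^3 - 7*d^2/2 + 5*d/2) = (2*d^2 - 9*d + 4)/(d*(2*d^2 - 7*d + 5))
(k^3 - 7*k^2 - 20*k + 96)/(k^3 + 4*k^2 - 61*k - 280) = (k^2 + k - 12)/(k^2 + 12*k + 35)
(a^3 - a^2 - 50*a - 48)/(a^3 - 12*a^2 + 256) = (a^2 + 7*a + 6)/(a^2 - 4*a - 32)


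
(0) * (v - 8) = 0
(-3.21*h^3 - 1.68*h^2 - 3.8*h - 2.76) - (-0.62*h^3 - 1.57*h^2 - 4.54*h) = -2.59*h^3 - 0.11*h^2 + 0.74*h - 2.76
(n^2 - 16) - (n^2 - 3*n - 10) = 3*n - 6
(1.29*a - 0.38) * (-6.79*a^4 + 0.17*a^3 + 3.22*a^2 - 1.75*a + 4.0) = -8.7591*a^5 + 2.7995*a^4 + 4.0892*a^3 - 3.4811*a^2 + 5.825*a - 1.52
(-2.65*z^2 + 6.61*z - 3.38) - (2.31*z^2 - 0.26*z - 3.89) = -4.96*z^2 + 6.87*z + 0.51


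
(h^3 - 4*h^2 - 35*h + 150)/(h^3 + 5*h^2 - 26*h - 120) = (h - 5)/(h + 4)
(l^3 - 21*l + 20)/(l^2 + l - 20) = l - 1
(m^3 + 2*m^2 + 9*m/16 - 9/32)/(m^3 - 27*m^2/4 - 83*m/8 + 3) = (m + 3/4)/(m - 8)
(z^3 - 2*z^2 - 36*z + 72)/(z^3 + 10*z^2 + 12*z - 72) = (z - 6)/(z + 6)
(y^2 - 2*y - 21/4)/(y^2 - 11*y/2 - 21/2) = (y - 7/2)/(y - 7)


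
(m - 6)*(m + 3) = m^2 - 3*m - 18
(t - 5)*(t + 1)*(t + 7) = t^3 + 3*t^2 - 33*t - 35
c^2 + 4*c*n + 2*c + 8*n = (c + 2)*(c + 4*n)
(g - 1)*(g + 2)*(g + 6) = g^3 + 7*g^2 + 4*g - 12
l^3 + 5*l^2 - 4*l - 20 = (l - 2)*(l + 2)*(l + 5)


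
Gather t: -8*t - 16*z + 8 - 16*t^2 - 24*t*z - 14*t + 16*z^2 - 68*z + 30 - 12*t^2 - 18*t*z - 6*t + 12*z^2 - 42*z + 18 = -28*t^2 + t*(-42*z - 28) + 28*z^2 - 126*z + 56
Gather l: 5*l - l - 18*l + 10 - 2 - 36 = -14*l - 28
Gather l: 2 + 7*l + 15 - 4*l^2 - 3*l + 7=-4*l^2 + 4*l + 24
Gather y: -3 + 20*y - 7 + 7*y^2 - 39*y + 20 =7*y^2 - 19*y + 10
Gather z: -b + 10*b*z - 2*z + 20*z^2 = -b + 20*z^2 + z*(10*b - 2)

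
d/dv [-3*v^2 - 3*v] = -6*v - 3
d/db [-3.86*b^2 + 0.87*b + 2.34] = 0.87 - 7.72*b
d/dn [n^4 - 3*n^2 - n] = 4*n^3 - 6*n - 1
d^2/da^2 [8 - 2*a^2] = -4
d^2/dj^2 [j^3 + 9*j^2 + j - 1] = 6*j + 18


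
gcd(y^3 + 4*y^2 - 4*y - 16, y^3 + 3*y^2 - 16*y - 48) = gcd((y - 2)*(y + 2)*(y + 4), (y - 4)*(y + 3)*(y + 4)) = y + 4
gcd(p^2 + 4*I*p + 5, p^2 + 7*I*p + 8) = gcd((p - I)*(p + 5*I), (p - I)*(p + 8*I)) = p - I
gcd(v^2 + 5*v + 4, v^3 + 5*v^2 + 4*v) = v^2 + 5*v + 4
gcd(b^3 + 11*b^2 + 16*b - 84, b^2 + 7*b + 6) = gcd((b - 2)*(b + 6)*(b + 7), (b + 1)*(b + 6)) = b + 6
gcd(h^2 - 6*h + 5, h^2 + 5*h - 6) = h - 1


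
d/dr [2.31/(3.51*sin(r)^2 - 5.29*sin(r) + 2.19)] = (12.2199 - 16.2162*sin(r))*cos(r)/(3.51*sin(r)^2 - 5.29*sin(r) + 2.19)^2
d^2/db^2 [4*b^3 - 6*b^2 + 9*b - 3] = 24*b - 12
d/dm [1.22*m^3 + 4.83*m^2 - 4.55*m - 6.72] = 3.66*m^2 + 9.66*m - 4.55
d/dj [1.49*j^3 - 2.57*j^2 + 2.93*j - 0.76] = 4.47*j^2 - 5.14*j + 2.93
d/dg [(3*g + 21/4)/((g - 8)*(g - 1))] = 3*(-4*g^2 - 14*g + 95)/(4*(g^4 - 18*g^3 + 97*g^2 - 144*g + 64))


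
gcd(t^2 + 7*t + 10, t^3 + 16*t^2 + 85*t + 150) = t + 5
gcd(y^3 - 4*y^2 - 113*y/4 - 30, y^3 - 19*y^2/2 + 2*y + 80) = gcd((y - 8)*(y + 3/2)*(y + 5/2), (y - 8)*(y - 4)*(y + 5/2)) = y^2 - 11*y/2 - 20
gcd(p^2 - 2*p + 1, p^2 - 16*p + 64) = 1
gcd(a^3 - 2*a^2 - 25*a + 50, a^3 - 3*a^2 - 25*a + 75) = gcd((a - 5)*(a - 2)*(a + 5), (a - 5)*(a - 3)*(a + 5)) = a^2 - 25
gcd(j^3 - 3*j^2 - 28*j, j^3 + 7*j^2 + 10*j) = j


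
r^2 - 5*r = r*(r - 5)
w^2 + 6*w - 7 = (w - 1)*(w + 7)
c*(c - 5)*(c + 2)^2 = c^4 - c^3 - 16*c^2 - 20*c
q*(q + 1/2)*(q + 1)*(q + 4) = q^4 + 11*q^3/2 + 13*q^2/2 + 2*q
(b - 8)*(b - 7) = b^2 - 15*b + 56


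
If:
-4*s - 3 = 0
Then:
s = -3/4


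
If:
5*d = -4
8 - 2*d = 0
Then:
No Solution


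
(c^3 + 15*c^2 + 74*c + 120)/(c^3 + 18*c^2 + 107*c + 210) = (c + 4)/(c + 7)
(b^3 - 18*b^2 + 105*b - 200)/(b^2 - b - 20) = (b^2 - 13*b + 40)/(b + 4)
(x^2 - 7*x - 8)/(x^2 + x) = (x - 8)/x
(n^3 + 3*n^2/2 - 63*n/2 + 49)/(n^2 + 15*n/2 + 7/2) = (2*n^2 - 11*n + 14)/(2*n + 1)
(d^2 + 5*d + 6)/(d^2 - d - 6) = (d + 3)/(d - 3)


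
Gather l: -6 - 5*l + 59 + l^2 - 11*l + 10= l^2 - 16*l + 63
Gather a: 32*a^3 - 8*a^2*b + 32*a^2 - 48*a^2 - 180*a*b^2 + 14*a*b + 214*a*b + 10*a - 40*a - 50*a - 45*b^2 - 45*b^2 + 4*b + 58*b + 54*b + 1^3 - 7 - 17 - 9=32*a^3 + a^2*(-8*b - 16) + a*(-180*b^2 + 228*b - 80) - 90*b^2 + 116*b - 32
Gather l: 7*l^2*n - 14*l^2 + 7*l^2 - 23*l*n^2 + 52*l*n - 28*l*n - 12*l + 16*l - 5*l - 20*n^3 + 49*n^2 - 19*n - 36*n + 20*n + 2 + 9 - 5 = l^2*(7*n - 7) + l*(-23*n^2 + 24*n - 1) - 20*n^3 + 49*n^2 - 35*n + 6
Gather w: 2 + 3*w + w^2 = w^2 + 3*w + 2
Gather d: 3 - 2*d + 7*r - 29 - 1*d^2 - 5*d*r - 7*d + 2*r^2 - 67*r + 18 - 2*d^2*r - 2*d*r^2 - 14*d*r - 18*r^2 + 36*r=d^2*(-2*r - 1) + d*(-2*r^2 - 19*r - 9) - 16*r^2 - 24*r - 8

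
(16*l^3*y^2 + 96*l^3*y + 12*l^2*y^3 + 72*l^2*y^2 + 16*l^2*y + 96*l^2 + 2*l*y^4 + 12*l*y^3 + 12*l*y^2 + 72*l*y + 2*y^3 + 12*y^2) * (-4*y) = -64*l^3*y^3 - 384*l^3*y^2 - 48*l^2*y^4 - 288*l^2*y^3 - 64*l^2*y^2 - 384*l^2*y - 8*l*y^5 - 48*l*y^4 - 48*l*y^3 - 288*l*y^2 - 8*y^4 - 48*y^3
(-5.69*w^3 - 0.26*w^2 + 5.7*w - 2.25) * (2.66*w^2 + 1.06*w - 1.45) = -15.1354*w^5 - 6.723*w^4 + 23.1369*w^3 + 0.434*w^2 - 10.65*w + 3.2625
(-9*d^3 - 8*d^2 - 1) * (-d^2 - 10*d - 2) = 9*d^5 + 98*d^4 + 98*d^3 + 17*d^2 + 10*d + 2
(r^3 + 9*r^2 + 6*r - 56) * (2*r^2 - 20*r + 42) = 2*r^5 - 2*r^4 - 126*r^3 + 146*r^2 + 1372*r - 2352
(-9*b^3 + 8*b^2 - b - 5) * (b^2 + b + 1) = -9*b^5 - b^4 - 2*b^3 + 2*b^2 - 6*b - 5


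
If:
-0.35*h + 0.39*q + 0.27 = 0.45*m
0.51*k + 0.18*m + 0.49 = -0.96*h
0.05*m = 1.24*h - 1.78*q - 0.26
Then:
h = 1.4257167680278*q + 0.226759339704605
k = -2.59821127408392*q - 1.53714246776034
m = 0.423631624674196 - 0.242224152910513*q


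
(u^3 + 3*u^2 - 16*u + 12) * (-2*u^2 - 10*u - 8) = -2*u^5 - 16*u^4 - 6*u^3 + 112*u^2 + 8*u - 96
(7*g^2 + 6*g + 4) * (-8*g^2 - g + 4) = -56*g^4 - 55*g^3 - 10*g^2 + 20*g + 16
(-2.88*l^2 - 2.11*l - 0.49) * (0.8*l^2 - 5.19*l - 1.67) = -2.304*l^4 + 13.2592*l^3 + 15.3685*l^2 + 6.0668*l + 0.8183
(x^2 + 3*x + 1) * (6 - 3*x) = -3*x^3 - 3*x^2 + 15*x + 6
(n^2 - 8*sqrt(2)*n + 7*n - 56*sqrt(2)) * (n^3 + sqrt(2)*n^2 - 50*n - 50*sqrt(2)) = n^5 - 7*sqrt(2)*n^4 + 7*n^4 - 49*sqrt(2)*n^3 - 66*n^3 - 462*n^2 + 350*sqrt(2)*n^2 + 800*n + 2450*sqrt(2)*n + 5600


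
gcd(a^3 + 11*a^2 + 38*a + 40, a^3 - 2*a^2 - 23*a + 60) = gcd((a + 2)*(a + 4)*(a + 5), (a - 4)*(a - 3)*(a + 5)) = a + 5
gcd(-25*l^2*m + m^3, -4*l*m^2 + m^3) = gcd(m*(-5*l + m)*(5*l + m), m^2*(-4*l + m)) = m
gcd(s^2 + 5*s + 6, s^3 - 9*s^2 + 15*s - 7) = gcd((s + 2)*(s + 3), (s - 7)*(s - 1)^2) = 1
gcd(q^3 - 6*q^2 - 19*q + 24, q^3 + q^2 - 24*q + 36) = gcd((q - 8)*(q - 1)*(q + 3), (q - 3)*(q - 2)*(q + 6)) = 1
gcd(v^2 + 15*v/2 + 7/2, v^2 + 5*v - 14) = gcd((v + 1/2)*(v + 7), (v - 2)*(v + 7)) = v + 7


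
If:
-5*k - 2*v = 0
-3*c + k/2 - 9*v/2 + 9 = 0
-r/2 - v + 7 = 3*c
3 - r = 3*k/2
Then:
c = 283/204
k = -7/17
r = 123/34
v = 35/34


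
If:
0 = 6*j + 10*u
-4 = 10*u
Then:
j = 2/3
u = -2/5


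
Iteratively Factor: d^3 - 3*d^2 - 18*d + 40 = (d - 5)*(d^2 + 2*d - 8) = (d - 5)*(d + 4)*(d - 2)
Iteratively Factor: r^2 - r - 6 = (r + 2)*(r - 3)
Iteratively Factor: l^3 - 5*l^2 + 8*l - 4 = (l - 2)*(l^2 - 3*l + 2) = (l - 2)^2*(l - 1)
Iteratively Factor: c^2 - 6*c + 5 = (c - 1)*(c - 5)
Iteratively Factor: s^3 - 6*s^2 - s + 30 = (s + 2)*(s^2 - 8*s + 15) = (s - 3)*(s + 2)*(s - 5)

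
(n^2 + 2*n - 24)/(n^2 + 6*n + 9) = (n^2 + 2*n - 24)/(n^2 + 6*n + 9)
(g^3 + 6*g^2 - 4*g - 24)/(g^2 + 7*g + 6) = (g^2 - 4)/(g + 1)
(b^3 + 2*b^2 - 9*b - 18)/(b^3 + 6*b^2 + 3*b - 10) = (b^2 - 9)/(b^2 + 4*b - 5)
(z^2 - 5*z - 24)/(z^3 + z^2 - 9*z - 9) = (z - 8)/(z^2 - 2*z - 3)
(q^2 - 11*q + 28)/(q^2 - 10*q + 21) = (q - 4)/(q - 3)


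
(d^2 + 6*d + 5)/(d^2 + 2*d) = (d^2 + 6*d + 5)/(d*(d + 2))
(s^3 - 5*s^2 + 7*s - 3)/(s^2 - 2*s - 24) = (-s^3 + 5*s^2 - 7*s + 3)/(-s^2 + 2*s + 24)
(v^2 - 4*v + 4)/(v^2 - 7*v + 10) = (v - 2)/(v - 5)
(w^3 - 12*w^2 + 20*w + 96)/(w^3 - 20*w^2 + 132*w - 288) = (w + 2)/(w - 6)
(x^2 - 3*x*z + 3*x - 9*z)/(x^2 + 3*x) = (x - 3*z)/x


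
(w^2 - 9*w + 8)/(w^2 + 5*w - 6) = (w - 8)/(w + 6)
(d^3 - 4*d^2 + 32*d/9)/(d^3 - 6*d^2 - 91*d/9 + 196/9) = d*(3*d - 8)/(3*d^2 - 14*d - 49)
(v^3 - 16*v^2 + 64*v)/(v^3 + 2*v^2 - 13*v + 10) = v*(v^2 - 16*v + 64)/(v^3 + 2*v^2 - 13*v + 10)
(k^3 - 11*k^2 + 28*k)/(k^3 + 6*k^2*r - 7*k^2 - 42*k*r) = (k - 4)/(k + 6*r)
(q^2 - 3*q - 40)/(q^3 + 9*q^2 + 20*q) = (q - 8)/(q*(q + 4))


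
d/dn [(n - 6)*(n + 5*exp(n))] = n + (n - 6)*(5*exp(n) + 1) + 5*exp(n)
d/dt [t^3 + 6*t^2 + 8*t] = 3*t^2 + 12*t + 8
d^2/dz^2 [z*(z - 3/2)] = 2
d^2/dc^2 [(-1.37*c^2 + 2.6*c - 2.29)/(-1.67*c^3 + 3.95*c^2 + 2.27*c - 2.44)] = (7.641586*c^6 - 43.50684*c^5 + 210.70557*c^4 - 445.264314*c^3 + 368.649504*c^2 - 83.140842*c + 55.253426)/(4.657463*c^9 - 33.048465*c^8 + 59.176116*c^7 + 48.629203*c^6 - 177.009756*c^5 - 2.35034099999999*c^4 + 149.400013*c^3 - 32.830932*c^2 - 40.544016*c + 14.526784)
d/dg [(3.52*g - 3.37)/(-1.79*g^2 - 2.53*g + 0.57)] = (6.3008*g^2 - 12.0646*g - 6.5197)/(3.2041*g^4 + 9.0574*g^3 + 4.3603*g^2 - 2.8842*g + 0.3249)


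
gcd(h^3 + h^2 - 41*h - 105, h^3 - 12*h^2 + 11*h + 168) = h^2 - 4*h - 21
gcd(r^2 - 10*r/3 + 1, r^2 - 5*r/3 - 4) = r - 3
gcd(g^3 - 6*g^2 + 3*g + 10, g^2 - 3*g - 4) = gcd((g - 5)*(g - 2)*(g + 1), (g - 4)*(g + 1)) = g + 1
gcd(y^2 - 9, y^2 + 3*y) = y + 3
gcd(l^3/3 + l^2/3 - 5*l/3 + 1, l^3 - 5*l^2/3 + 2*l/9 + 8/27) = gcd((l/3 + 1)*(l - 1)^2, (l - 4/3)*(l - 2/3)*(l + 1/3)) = 1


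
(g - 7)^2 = g^2 - 14*g + 49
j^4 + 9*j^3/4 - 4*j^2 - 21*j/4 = j*(j - 7/4)*(j + 1)*(j + 3)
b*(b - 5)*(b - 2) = b^3 - 7*b^2 + 10*b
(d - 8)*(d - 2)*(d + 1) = d^3 - 9*d^2 + 6*d + 16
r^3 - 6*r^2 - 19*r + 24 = (r - 8)*(r - 1)*(r + 3)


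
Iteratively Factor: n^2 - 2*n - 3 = (n + 1)*(n - 3)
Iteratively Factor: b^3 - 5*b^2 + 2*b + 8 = (b - 2)*(b^2 - 3*b - 4) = (b - 4)*(b - 2)*(b + 1)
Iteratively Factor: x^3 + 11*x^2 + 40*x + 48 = (x + 3)*(x^2 + 8*x + 16) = (x + 3)*(x + 4)*(x + 4)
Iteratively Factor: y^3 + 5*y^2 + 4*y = (y + 4)*(y^2 + y) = (y + 1)*(y + 4)*(y)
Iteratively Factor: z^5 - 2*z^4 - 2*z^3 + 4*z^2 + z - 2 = (z - 1)*(z^4 - z^3 - 3*z^2 + z + 2) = (z - 1)*(z + 1)*(z^3 - 2*z^2 - z + 2) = (z - 1)*(z + 1)^2*(z^2 - 3*z + 2) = (z - 1)^2*(z + 1)^2*(z - 2)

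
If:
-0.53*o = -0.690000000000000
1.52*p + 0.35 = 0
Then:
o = 1.30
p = -0.23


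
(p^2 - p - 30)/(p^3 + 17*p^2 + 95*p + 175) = (p - 6)/(p^2 + 12*p + 35)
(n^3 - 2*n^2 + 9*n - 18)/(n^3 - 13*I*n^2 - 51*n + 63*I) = (n^2 + n*(-2 + 3*I) - 6*I)/(n^2 - 10*I*n - 21)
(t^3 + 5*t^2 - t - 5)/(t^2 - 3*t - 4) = (t^2 + 4*t - 5)/(t - 4)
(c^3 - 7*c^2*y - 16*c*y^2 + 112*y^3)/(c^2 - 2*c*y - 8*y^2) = (c^2 - 3*c*y - 28*y^2)/(c + 2*y)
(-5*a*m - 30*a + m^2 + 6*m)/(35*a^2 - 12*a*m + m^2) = (-m - 6)/(7*a - m)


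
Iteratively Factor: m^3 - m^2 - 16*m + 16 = (m - 1)*(m^2 - 16) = (m - 4)*(m - 1)*(m + 4)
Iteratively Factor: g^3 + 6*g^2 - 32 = (g + 4)*(g^2 + 2*g - 8) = (g - 2)*(g + 4)*(g + 4)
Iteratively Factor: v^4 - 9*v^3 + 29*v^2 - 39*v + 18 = (v - 1)*(v^3 - 8*v^2 + 21*v - 18) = (v - 3)*(v - 1)*(v^2 - 5*v + 6) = (v - 3)*(v - 2)*(v - 1)*(v - 3)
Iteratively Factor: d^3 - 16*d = (d)*(d^2 - 16) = d*(d - 4)*(d + 4)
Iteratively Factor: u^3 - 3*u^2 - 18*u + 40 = (u + 4)*(u^2 - 7*u + 10) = (u - 2)*(u + 4)*(u - 5)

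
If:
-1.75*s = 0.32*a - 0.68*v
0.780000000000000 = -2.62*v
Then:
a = -5.46875*s - 0.63263358778626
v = -0.30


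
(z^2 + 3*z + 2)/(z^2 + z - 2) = (z + 1)/(z - 1)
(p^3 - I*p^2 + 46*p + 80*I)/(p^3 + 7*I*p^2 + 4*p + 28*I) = (p^2 - 3*I*p + 40)/(p^2 + 5*I*p + 14)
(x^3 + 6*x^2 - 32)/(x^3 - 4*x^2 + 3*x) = (x^3 + 6*x^2 - 32)/(x*(x^2 - 4*x + 3))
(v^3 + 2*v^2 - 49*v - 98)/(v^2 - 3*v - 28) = (v^2 + 9*v + 14)/(v + 4)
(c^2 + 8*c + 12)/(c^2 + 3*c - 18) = (c + 2)/(c - 3)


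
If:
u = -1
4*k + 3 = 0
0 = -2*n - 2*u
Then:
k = -3/4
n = 1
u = -1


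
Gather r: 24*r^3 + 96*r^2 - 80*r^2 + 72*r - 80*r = 24*r^3 + 16*r^2 - 8*r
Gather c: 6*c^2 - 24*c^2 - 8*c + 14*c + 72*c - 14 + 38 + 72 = -18*c^2 + 78*c + 96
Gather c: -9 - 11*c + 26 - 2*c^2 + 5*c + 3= -2*c^2 - 6*c + 20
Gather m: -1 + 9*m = 9*m - 1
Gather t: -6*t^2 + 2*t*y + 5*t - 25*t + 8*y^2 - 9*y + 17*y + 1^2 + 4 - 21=-6*t^2 + t*(2*y - 20) + 8*y^2 + 8*y - 16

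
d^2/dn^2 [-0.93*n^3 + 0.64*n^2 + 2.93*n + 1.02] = 1.28 - 5.58*n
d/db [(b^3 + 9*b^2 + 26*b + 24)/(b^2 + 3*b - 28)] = (b^4 + 6*b^3 - 83*b^2 - 552*b - 800)/(b^4 + 6*b^3 - 47*b^2 - 168*b + 784)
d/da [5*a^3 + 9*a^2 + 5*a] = 15*a^2 + 18*a + 5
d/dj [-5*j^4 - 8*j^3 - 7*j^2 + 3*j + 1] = -20*j^3 - 24*j^2 - 14*j + 3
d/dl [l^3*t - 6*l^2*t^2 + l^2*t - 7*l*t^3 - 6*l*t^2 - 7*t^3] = t*(3*l^2 - 12*l*t + 2*l - 7*t^2 - 6*t)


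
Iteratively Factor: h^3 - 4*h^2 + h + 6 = (h - 3)*(h^2 - h - 2) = (h - 3)*(h - 2)*(h + 1)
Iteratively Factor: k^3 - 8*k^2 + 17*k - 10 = (k - 1)*(k^2 - 7*k + 10) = (k - 2)*(k - 1)*(k - 5)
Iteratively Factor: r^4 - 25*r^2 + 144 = (r + 3)*(r^3 - 3*r^2 - 16*r + 48) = (r + 3)*(r + 4)*(r^2 - 7*r + 12) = (r - 3)*(r + 3)*(r + 4)*(r - 4)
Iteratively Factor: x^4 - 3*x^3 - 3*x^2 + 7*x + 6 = (x + 1)*(x^3 - 4*x^2 + x + 6) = (x - 3)*(x + 1)*(x^2 - x - 2) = (x - 3)*(x - 2)*(x + 1)*(x + 1)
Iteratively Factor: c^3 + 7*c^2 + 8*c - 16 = (c + 4)*(c^2 + 3*c - 4) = (c + 4)^2*(c - 1)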